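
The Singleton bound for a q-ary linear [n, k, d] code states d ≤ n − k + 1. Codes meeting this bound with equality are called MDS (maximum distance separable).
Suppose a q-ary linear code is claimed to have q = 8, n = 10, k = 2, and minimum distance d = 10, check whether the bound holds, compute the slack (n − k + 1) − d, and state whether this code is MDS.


Singleton RHS = n − k + 1 = 9, slack = -1, bound violated (no such code; not MDS).

Singleton bound: d ≤ n − k + 1.
Here n = 10, k = 2, so n − k + 1 = 9.
Given d = 10, check d ≤ 9: NO.
Slack = (n − k + 1) − d = -1.
The slack is negative: d = 10 exceeds n − k + 1 = 9 by 1, so the Singleton bound is violated and no linear [10, 2, 10]_8 code can exist. In particular it is not MDS (MDS requires d = n − k + 1 exactly).
Description: the claimed parameters are [10, 2, 10]_8; such a code would be impossible (violates the Singleton bound).


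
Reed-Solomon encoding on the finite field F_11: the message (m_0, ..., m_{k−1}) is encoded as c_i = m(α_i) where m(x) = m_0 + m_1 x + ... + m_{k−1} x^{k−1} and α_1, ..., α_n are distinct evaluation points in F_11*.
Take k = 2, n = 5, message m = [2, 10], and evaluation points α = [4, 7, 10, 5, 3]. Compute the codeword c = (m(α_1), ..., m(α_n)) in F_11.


c = [9, 6, 3, 8, 10]

Message polynomial: m(x) = 2 + 10·x (mod 11).
For each evaluation point α_i, compute m(α_i) mod 11:
  α_1 = 4: Horner steps 10 → 9, so m(4) = 9.
  α_2 = 7: Horner steps 10 → 6, so m(7) = 6.
  α_3 = 10: Horner steps 10 → 3, so m(10) = 3.
  α_4 = 5: Horner steps 10 → 8, so m(5) = 8.
  α_5 = 3: Horner steps 10 → 10, so m(3) = 10.
Codeword c = [9, 6, 3, 8, 10] ∈ F_11^5.


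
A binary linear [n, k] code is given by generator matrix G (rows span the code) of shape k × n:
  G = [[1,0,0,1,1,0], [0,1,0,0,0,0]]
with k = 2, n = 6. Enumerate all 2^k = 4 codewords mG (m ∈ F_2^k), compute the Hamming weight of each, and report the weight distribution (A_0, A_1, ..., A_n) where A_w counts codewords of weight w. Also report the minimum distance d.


Weight distribution: A_0 = 1, A_1 = 1, A_3 = 1, A_4 = 1. Minimum distance d = 1.

Enumerate all 2^2 = 4 messages m ∈ F_2^2.
For each, compute codeword c = mG in F_2^6, then tally its weight.
  m = 00 → c = 000000, weight = 0.
  m = 10 → c = 100110, weight = 3.
  m = 01 → c = 010000, weight = 1.
  m = 11 → c = 110110, weight = 4.
Tally weights:
  weight 0: 1 codewords.
  weight 1: 1 codewords.
  weight 3: 1 codewords.
  weight 4: 1 codewords.
Minimum distance d = smallest w > 0 with A_w > 0 = 1.
Sanity: Σ A_w = 4 = 2^2 = 4 ✓.


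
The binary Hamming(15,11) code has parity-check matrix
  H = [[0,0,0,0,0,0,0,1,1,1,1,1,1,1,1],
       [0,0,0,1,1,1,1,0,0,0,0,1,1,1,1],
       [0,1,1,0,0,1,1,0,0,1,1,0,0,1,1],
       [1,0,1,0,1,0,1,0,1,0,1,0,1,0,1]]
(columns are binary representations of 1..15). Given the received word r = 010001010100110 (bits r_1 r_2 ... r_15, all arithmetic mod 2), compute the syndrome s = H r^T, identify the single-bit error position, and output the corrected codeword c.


s = (0, 1, 0, 1)^T, error position = 5, corrected codeword c = 010011010100110

Compute s = H r^T mod 2 one row at a time:
  s_1 = 1 + 0 + 1 + 0 + 0 + 1 + 1 + 0 = 4 ≡ 0 (mod 2).
  s_2 = 0 + 0 + 1 + 0 + 0 + 1 + 1 + 0 = 3 ≡ 1 (mod 2).
  s_3 = 1 + 0 + 1 + 0 + 1 + 0 + 1 + 0 = 4 ≡ 0 (mod 2).
  s_4 = 0 + 0 + 0 + 0 + 0 + 0 + 1 + 0 = 1 ≡ 1 (mod 2).
s = (0, 1, 0, 1)^T — this equals column 5 of H (binary 0101), so error is at position 5.
Correct: flip bit 5 of r = 010001010100110 to get c = 010011010100110.


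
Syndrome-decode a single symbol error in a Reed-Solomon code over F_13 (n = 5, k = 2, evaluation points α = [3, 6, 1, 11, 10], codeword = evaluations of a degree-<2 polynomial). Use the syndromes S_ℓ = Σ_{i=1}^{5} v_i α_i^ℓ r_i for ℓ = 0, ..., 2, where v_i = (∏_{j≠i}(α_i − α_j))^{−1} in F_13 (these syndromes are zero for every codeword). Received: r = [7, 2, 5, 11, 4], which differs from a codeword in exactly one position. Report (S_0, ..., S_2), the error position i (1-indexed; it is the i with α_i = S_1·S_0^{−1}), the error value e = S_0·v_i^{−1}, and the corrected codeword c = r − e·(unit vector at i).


S = (4, 4, 4), error at position 3, error magnitude e = 12, c = [7, 2, 6, 11, 4].

Step 1: column multipliers v_i = (∏_{j≠i}(α_i − α_j))^{−1} mod 13.
  i = 1 (α = 3): (3−6)(3−1)(3−11)(3−10) = (−3)·2·(−8)·(−7) = −336 ≡ 2, so v_1 = 2^{−1} = 7 (mod 13).
  i = 2 (α = 6): (6−3)(6−1)(6−11)(6−10) = 3·5·(−5)·(−4) = 300 ≡ 1, so v_2 = 1^{−1} = 1 (mod 13).
  i = 3 (α = 1): (1−3)(1−6)(1−11)(1−10) = (−2)·(−5)·(−10)·(−9) = 900 ≡ 3, so v_3 = 3^{−1} = 9 (mod 13).
  i = 4 (α = 11): (11−3)(11−6)(11−1)(11−10) = 8·5·10·1 = 400 ≡ 10, so v_4 = 10^{−1} = 4 (mod 13).
  i = 5 (α = 10): (10−3)(10−6)(10−1)(10−11) = 7·4·9·(−1) = −252 ≡ 8, so v_5 = 8^{−1} = 5 (mod 13).
  v = [7, 1, 9, 4, 5].
Step 2: syndromes of r = [7, 2, 5, 11, 4] (all sums mod 13).
  S_0 = Σ v_i r_i = 7·7 + 1·2 + 9·5 + 4·11 + 5·4 = 160 ≡ 4.
  S_1 = Σ v_i α_i r_i = 7·3·7 + 1·6·2 + 9·1·5 + 4·11·11 + 5·10·4 = 888 ≡ 4.
  α_i^2 mod 13 = [9, 10, 1, 4, 9].
  S_2 = Σ v_i α_i^2 r_i = 7·9·7 + 1·10·2 + 9·1·5 + 4·4·11 + 5·9·4 = 862 ≡ 4.
  S = (4, 4, 4) ≠ 0, so r is not a codeword (an error is present).
Step 3: locate the error. For a single error e at position i, S_ℓ = v_i·e·α_i^ℓ, so α_err = S_1/S_0.
  S_0^{−1} = 4^{−1} = 10 (mod 13), so α_err = 4·10 = 40 ≡ 1 = α_3. Error position i = 3.
  Consistency check: S_2/S_1 = 4·10 = 40 ≡ 1 = α_err ✓ (single-error assumption holds).
Step 4: error magnitude e = S_0/v_3 = S_0·∏_{j≠3}(α_3 − α_j) = 4·3 = 12 ≡ 12 (mod 13).
Step 5: correct position 3: c_3 = r_3 − e = 5 − 12 ≡ 6 (mod 13). Hence c = [7, 2, 6, 11, 4].
  Check: interpolating c through the α_i gives m(x) = 12 + 7·x (degree < 2) with m(α_i) = c_i for every i, so c is indeed a codeword.


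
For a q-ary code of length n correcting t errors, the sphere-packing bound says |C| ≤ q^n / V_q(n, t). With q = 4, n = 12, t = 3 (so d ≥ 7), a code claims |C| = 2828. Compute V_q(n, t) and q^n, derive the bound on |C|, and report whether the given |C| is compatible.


V_q(n, t) = 6571, q^n = 16777216, Hamming bound = 2553, |C| = 2828 > bound (violated).

Step 1: Compute V_q(n, t) = Σ_{j=0}^3 C(n, j) (q−1)^j.
  j = 0: C(12,0)·(3)^0 = 1·1 = 1.
  j = 1: C(12,1)·(3)^1 = 12·3 = 36.
  j = 2: C(12,2)·(3)^2 = 66·9 = 594.
  j = 3: C(12,3)·(3)^3 = 220·27 = 5940.
  V_q(n, t) = 1 + 36 + 594 + 5940 = 6571.
Step 2: q^n = 4^12 = 16777216.
Step 3: Hamming bound ⌊q^n / V_q(n,t)⌋ = ⌊16777216/6571⌋ = 2553.
Step 4: Compare |C| = 2828 to 2553: violated.
The claimed |C| lies above the Hamming bound, so no 4-ary code of length 12 with d ≥ 7 can have 2828 codewords.


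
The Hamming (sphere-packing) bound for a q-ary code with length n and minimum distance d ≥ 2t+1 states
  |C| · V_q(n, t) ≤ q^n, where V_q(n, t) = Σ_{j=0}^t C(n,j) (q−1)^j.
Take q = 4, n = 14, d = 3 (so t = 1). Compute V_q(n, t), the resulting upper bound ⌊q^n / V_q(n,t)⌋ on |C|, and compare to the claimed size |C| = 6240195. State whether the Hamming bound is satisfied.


V_q(n, t) = 43, q^n = 268435456, Hamming bound = 6242685, |C| = 6240195 ≤ bound (satisfied).

Step 1: Compute V_q(n, t) = Σ_{j=0}^1 C(n, j) (q−1)^j.
  j = 0: C(14,0)·(3)^0 = 1·1 = 1.
  j = 1: C(14,1)·(3)^1 = 14·3 = 42.
  V_q(n, t) = 1 + 42 = 43.
Step 2: q^n = 4^14 = 268435456.
Step 3: Hamming bound ⌊q^n / V_q(n,t)⌋ = ⌊268435456/43⌋ = 6242685.
Step 4: Compare |C| = 6240195 to 6242685: satisfied.
The claimed |C| lies below the Hamming bound.


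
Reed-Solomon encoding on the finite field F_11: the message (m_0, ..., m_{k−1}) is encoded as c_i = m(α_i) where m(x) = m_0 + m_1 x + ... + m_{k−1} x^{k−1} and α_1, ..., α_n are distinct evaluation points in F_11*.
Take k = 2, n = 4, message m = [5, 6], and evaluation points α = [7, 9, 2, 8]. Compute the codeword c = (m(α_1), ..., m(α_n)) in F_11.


c = [3, 4, 6, 9]

Message polynomial: m(x) = 5 + 6·x (mod 11).
For each evaluation point α_i, compute m(α_i) mod 11:
  α_1 = 7: Horner steps 6 → 3, so m(7) = 3.
  α_2 = 9: Horner steps 6 → 4, so m(9) = 4.
  α_3 = 2: Horner steps 6 → 6, so m(2) = 6.
  α_4 = 8: Horner steps 6 → 9, so m(8) = 9.
Codeword c = [3, 4, 6, 9] ∈ F_11^4.


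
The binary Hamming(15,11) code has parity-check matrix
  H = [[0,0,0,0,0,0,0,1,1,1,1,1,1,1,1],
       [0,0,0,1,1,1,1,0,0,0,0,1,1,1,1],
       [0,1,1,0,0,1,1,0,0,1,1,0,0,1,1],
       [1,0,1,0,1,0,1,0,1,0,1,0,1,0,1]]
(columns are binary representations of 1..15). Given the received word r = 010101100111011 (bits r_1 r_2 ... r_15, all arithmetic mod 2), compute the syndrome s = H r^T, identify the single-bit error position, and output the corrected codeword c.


s = (1, 0, 1, 1)^T, error position = 11, corrected codeword c = 010101100101011

Compute s = H r^T mod 2 one row at a time:
  s_1 = 0 + 0 + 1 + 1 + 1 + 0 + 1 + 1 = 5 ≡ 1 (mod 2).
  s_2 = 1 + 0 + 1 + 1 + 1 + 0 + 1 + 1 = 6 ≡ 0 (mod 2).
  s_3 = 1 + 0 + 1 + 1 + 1 + 1 + 1 + 1 = 7 ≡ 1 (mod 2).
  s_4 = 0 + 0 + 0 + 1 + 0 + 1 + 0 + 1 = 3 ≡ 1 (mod 2).
s = (1, 0, 1, 1)^T — this equals column 11 of H (binary 1011), so error is at position 11.
Correct: flip bit 11 of r = 010101100111011 to get c = 010101100101011.


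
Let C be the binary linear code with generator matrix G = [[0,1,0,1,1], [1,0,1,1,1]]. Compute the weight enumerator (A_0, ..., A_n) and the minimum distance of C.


Weight distribution: A_0 = 1, A_3 = 2, A_4 = 1. Minimum distance d = 3.

Enumerate all 2^2 = 4 messages m ∈ F_2^2.
For each, compute codeword c = mG in F_2^5, then tally its weight.
  m = 00 → c = 00000, weight = 0.
  m = 10 → c = 01011, weight = 3.
  m = 01 → c = 10111, weight = 4.
  m = 11 → c = 11100, weight = 3.
Tally weights:
  weight 0: 1 codewords.
  weight 3: 2 codewords.
  weight 4: 1 codewords.
Minimum distance d = smallest w > 0 with A_w > 0 = 3.
Sanity: Σ A_w = 4 = 2^2 = 4 ✓.


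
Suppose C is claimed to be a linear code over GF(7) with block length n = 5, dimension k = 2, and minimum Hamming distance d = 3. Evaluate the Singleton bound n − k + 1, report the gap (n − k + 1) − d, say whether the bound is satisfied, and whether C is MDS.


Singleton RHS = n − k + 1 = 4, slack = 1, bound satisfied, not MDS.

Singleton bound: d ≤ n − k + 1.
Here n = 5, k = 2, so n − k + 1 = 4.
Given d = 3, check d ≤ 4: YES.
Slack = (n − k + 1) − d = 1.
The code is NOT MDS (slack = 1 > 0).
Description: the claimed parameters are [5, 2, 3]_7; such a code would be non-MDS.


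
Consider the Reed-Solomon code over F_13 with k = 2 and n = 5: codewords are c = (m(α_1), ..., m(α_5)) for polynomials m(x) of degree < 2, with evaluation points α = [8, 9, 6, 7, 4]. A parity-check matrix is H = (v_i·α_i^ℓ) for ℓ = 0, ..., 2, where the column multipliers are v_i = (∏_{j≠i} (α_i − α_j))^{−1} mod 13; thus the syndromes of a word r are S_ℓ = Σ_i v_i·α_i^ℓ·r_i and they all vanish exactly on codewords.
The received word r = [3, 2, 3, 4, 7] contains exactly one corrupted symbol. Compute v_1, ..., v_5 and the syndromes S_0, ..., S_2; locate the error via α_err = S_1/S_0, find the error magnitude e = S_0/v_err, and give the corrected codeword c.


S = (11, 1, 6), error at position 3, error magnitude e = 11, c = [3, 2, 5, 4, 7].

Step 1: column multipliers v_i = (∏_{j≠i}(α_i − α_j))^{−1} mod 13.
  i = 1 (α = 8): (8−9)(8−6)(8−7)(8−4) = (−1)·2·1·4 = −8 ≡ 5, so v_1 = 5^{−1} = 8 (mod 13).
  i = 2 (α = 9): (9−8)(9−6)(9−7)(9−4) = 1·3·2·5 = 30 ≡ 4, so v_2 = 4^{−1} = 10 (mod 13).
  i = 3 (α = 6): (6−8)(6−9)(6−7)(6−4) = (−2)·(−3)·(−1)·2 = −12 ≡ 1, so v_3 = 1^{−1} = 1 (mod 13).
  i = 4 (α = 7): (7−8)(7−9)(7−6)(7−4) = (−1)·(−2)·1·3 = 6 ≡ 6, so v_4 = 6^{−1} = 11 (mod 13).
  i = 5 (α = 4): (4−8)(4−9)(4−6)(4−7) = (−4)·(−5)·(−2)·(−3) = 120 ≡ 3, so v_5 = 3^{−1} = 9 (mod 13).
  v = [8, 10, 1, 11, 9].
Step 2: syndromes of r = [3, 2, 3, 4, 7] (all sums mod 13).
  S_0 = Σ v_i r_i = 8·3 + 10·2 + 1·3 + 11·4 + 9·7 = 154 ≡ 11.
  S_1 = Σ v_i α_i r_i = 8·8·3 + 10·9·2 + 1·6·3 + 11·7·4 + 9·4·7 = 950 ≡ 1.
  α_i^2 mod 13 = [12, 3, 10, 10, 3].
  S_2 = Σ v_i α_i^2 r_i = 8·12·3 + 10·3·2 + 1·10·3 + 11·10·4 + 9·3·7 = 1007 ≡ 6.
  S = (11, 1, 6) ≠ 0, so r is not a codeword (an error is present).
Step 3: locate the error. For a single error e at position i, S_ℓ = v_i·e·α_i^ℓ, so α_err = S_1/S_0.
  S_0^{−1} = 11^{−1} = 6 (mod 13), so α_err = 1·6 = 6 ≡ 6 = α_3. Error position i = 3.
  Consistency check: S_2/S_1 = 6·1 = 6 ≡ 6 = α_err ✓ (single-error assumption holds).
Step 4: error magnitude e = S_0/v_3 = S_0·∏_{j≠3}(α_3 − α_j) = 11·1 = 11 ≡ 11 (mod 13).
Step 5: correct position 3: c_3 = r_3 − e = 3 − 11 ≡ 5 (mod 13). Hence c = [3, 2, 5, 4, 7].
  Check: interpolating c through the α_i gives m(x) = 11 + 12·x (degree < 2) with m(α_i) = c_i for every i, so c is indeed a codeword.


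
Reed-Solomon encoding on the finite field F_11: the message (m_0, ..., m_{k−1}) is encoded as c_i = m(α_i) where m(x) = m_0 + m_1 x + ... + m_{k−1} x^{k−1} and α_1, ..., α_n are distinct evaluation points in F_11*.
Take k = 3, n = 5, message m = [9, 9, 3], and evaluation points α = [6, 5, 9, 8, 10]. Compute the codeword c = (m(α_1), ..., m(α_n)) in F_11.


c = [6, 8, 3, 9, 3]

Message polynomial: m(x) = 9 + 9·x + 3·x^2 (mod 11).
For each evaluation point α_i, compute m(α_i) mod 11:
  α_1 = 6: Horner steps 3 → 5 → 6, so m(6) = 6.
  α_2 = 5: Horner steps 3 → 2 → 8, so m(5) = 8.
  α_3 = 9: Horner steps 3 → 3 → 3, so m(9) = 3.
  α_4 = 8: Horner steps 3 → 0 → 9, so m(8) = 9.
  α_5 = 10: Horner steps 3 → 6 → 3, so m(10) = 3.
Codeword c = [6, 8, 3, 9, 3] ∈ F_11^5.


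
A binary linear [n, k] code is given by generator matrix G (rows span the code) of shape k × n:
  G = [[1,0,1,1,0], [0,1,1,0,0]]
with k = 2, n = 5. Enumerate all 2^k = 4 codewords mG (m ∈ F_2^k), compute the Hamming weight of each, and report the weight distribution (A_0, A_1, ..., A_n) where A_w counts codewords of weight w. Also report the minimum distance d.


Weight distribution: A_0 = 1, A_2 = 1, A_3 = 2. Minimum distance d = 2.

Enumerate all 2^2 = 4 messages m ∈ F_2^2.
For each, compute codeword c = mG in F_2^5, then tally its weight.
  m = 00 → c = 00000, weight = 0.
  m = 10 → c = 10110, weight = 3.
  m = 01 → c = 01100, weight = 2.
  m = 11 → c = 11010, weight = 3.
Tally weights:
  weight 0: 1 codewords.
  weight 2: 1 codewords.
  weight 3: 2 codewords.
Minimum distance d = smallest w > 0 with A_w > 0 = 2.
Sanity: Σ A_w = 4 = 2^2 = 4 ✓.


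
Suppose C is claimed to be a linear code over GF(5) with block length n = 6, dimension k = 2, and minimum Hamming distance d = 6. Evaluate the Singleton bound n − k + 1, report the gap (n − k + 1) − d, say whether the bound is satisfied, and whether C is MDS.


Singleton RHS = n − k + 1 = 5, slack = -1, bound violated (no such code; not MDS).

Singleton bound: d ≤ n − k + 1.
Here n = 6, k = 2, so n − k + 1 = 5.
Given d = 6, check d ≤ 5: NO.
Slack = (n − k + 1) − d = -1.
The slack is negative: d = 6 exceeds n − k + 1 = 5 by 1, so the Singleton bound is violated and no linear [6, 2, 6]_5 code can exist. In particular it is not MDS (MDS requires d = n − k + 1 exactly).
Description: the claimed parameters are [6, 2, 6]_5; such a code would be impossible (violates the Singleton bound).


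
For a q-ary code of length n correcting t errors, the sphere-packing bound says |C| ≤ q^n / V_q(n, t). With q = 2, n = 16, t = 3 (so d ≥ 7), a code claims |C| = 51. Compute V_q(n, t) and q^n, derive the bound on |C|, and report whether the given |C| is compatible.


V_q(n, t) = 697, q^n = 65536, Hamming bound = 94, |C| = 51 ≤ bound (satisfied).

Step 1: Compute V_q(n, t) = Σ_{j=0}^3 C(n, j) (q−1)^j.
  j = 0: C(16,0)·(1)^0 = 1·1 = 1.
  j = 1: C(16,1)·(1)^1 = 16·1 = 16.
  j = 2: C(16,2)·(1)^2 = 120·1 = 120.
  j = 3: C(16,3)·(1)^3 = 560·1 = 560.
  V_q(n, t) = 1 + 16 + 120 + 560 = 697.
Step 2: q^n = 2^16 = 65536.
Step 3: Hamming bound ⌊q^n / V_q(n,t)⌋ = ⌊65536/697⌋ = 94.
Step 4: Compare |C| = 51 to 94: satisfied.
The claimed |C| lies below the Hamming bound.


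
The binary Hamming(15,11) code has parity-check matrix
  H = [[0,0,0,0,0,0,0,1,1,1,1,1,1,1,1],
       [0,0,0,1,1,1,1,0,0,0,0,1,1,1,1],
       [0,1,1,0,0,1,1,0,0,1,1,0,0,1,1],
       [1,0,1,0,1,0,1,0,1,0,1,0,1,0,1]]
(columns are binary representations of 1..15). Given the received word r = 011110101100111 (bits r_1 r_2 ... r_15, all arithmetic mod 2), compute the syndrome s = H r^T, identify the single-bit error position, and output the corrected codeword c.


s = (1, 0, 0, 0)^T, error position = 8, corrected codeword c = 011110111100111

Compute s = H r^T mod 2 one row at a time:
  s_1 = 0 + 1 + 1 + 0 + 0 + 1 + 1 + 1 = 5 ≡ 1 (mod 2).
  s_2 = 1 + 1 + 0 + 1 + 0 + 1 + 1 + 1 = 6 ≡ 0 (mod 2).
  s_3 = 1 + 1 + 0 + 1 + 1 + 0 + 1 + 1 = 6 ≡ 0 (mod 2).
  s_4 = 0 + 1 + 1 + 1 + 1 + 0 + 1 + 1 = 6 ≡ 0 (mod 2).
s = (1, 0, 0, 0)^T — this equals column 8 of H (binary 1000), so error is at position 8.
Correct: flip bit 8 of r = 011110101100111 to get c = 011110111100111.


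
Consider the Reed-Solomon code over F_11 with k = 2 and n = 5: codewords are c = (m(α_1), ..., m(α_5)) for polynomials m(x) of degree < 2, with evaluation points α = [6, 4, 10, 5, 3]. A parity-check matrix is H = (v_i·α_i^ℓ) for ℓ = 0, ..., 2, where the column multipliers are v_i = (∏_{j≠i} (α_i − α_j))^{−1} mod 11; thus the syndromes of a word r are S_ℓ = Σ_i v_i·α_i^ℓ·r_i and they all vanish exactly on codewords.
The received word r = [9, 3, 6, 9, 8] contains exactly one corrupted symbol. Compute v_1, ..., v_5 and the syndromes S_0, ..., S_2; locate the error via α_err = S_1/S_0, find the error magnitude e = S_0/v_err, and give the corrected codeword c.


S = (3, 7, 9), error at position 1, error magnitude e = 5, c = [4, 3, 6, 9, 8].

Step 1: column multipliers v_i = (∏_{j≠i}(α_i − α_j))^{−1} mod 11.
  i = 1 (α = 6): (6−4)(6−10)(6−5)(6−3) = 2·(−4)·1·3 = −24 ≡ 9, so v_1 = 9^{−1} = 5 (mod 11).
  i = 2 (α = 4): (4−6)(4−10)(4−5)(4−3) = (−2)·(−6)·(−1)·1 = −12 ≡ 10, so v_2 = 10^{−1} = 10 (mod 11).
  i = 3 (α = 10): (10−6)(10−4)(10−5)(10−3) = 4·6·5·7 = 840 ≡ 4, so v_3 = 4^{−1} = 3 (mod 11).
  i = 4 (α = 5): (5−6)(5−4)(5−10)(5−3) = (−1)·1·(−5)·2 = 10 ≡ 10, so v_4 = 10^{−1} = 10 (mod 11).
  i = 5 (α = 3): (3−6)(3−4)(3−10)(3−5) = (−3)·(−1)·(−7)·(−2) = 42 ≡ 9, so v_5 = 9^{−1} = 5 (mod 11).
  v = [5, 10, 3, 10, 5].
Step 2: syndromes of r = [9, 3, 6, 9, 8] (all sums mod 11).
  S_0 = Σ v_i r_i = 5·9 + 10·3 + 3·6 + 10·9 + 5·8 = 223 ≡ 3.
  S_1 = Σ v_i α_i r_i = 5·6·9 + 10·4·3 + 3·10·6 + 10·5·9 + 5·3·8 = 1140 ≡ 7.
  α_i^2 mod 11 = [3, 5, 1, 3, 9].
  S_2 = Σ v_i α_i^2 r_i = 5·3·9 + 10·5·3 + 3·1·6 + 10·3·9 + 5·9·8 = 933 ≡ 9.
  S = (3, 7, 9) ≠ 0, so r is not a codeword (an error is present).
Step 3: locate the error. For a single error e at position i, S_ℓ = v_i·e·α_i^ℓ, so α_err = S_1/S_0.
  S_0^{−1} = 3^{−1} = 4 (mod 11), so α_err = 7·4 = 28 ≡ 6 = α_1. Error position i = 1.
  Consistency check: S_2/S_1 = 9·8 = 72 ≡ 6 = α_err ✓ (single-error assumption holds).
Step 4: error magnitude e = S_0/v_1 = S_0·∏_{j≠1}(α_1 − α_j) = 3·9 = 27 ≡ 5 (mod 11).
Step 5: correct position 1: c_1 = r_1 − e = 9 − 5 ≡ 4 (mod 11). Hence c = [4, 3, 6, 9, 8].
  Check: interpolating c through the α_i gives m(x) = 1 + 6·x (degree < 2) with m(α_i) = c_i for every i, so c is indeed a codeword.


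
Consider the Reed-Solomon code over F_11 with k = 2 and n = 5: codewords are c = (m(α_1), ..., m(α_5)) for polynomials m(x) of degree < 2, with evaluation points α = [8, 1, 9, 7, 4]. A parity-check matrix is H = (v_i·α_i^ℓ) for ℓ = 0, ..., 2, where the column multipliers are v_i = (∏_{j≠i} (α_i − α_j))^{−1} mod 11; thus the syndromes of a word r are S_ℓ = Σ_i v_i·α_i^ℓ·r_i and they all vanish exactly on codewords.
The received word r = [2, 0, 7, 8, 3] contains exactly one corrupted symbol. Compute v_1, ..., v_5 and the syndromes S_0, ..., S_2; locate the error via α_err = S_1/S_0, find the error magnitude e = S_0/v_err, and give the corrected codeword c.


S = (3, 1, 4), error at position 5, error magnitude e = 10, c = [2, 0, 7, 8, 4].

Step 1: column multipliers v_i = (∏_{j≠i}(α_i − α_j))^{−1} mod 11.
  i = 1 (α = 8): (8−1)(8−9)(8−7)(8−4) = 7·(−1)·1·4 = −28 ≡ 5, so v_1 = 5^{−1} = 9 (mod 11).
  i = 2 (α = 1): (1−8)(1−9)(1−7)(1−4) = (−7)·(−8)·(−6)·(−3) = 1008 ≡ 7, so v_2 = 7^{−1} = 8 (mod 11).
  i = 3 (α = 9): (9−8)(9−1)(9−7)(9−4) = 1·8·2·5 = 80 ≡ 3, so v_3 = 3^{−1} = 4 (mod 11).
  i = 4 (α = 7): (7−8)(7−1)(7−9)(7−4) = (−1)·6·(−2)·3 = 36 ≡ 3, so v_4 = 3^{−1} = 4 (mod 11).
  i = 5 (α = 4): (4−8)(4−1)(4−9)(4−7) = (−4)·3·(−5)·(−3) = −180 ≡ 7, so v_5 = 7^{−1} = 8 (mod 11).
  v = [9, 8, 4, 4, 8].
Step 2: syndromes of r = [2, 0, 7, 8, 3] (all sums mod 11).
  S_0 = Σ v_i r_i = 9·2 + 8·0 + 4·7 + 4·8 + 8·3 = 102 ≡ 3.
  S_1 = Σ v_i α_i r_i = 9·8·2 + 8·1·0 + 4·9·7 + 4·7·8 + 8·4·3 = 716 ≡ 1.
  α_i^2 mod 11 = [9, 1, 4, 5, 5].
  S_2 = Σ v_i α_i^2 r_i = 9·9·2 + 8·1·0 + 4·4·7 + 4·5·8 + 8·5·3 = 554 ≡ 4.
  S = (3, 1, 4) ≠ 0, so r is not a codeword (an error is present).
Step 3: locate the error. For a single error e at position i, S_ℓ = v_i·e·α_i^ℓ, so α_err = S_1/S_0.
  S_0^{−1} = 3^{−1} = 4 (mod 11), so α_err = 1·4 = 4 ≡ 4 = α_5. Error position i = 5.
  Consistency check: S_2/S_1 = 4·1 = 4 ≡ 4 = α_err ✓ (single-error assumption holds).
Step 4: error magnitude e = S_0/v_5 = S_0·∏_{j≠5}(α_5 − α_j) = 3·7 = 21 ≡ 10 (mod 11).
Step 5: correct position 5: c_5 = r_5 − e = 3 − 10 ≡ 4 (mod 11). Hence c = [2, 0, 7, 8, 4].
  Check: interpolating c through the α_i gives m(x) = 6 + 5·x (degree < 2) with m(α_i) = c_i for every i, so c is indeed a codeword.


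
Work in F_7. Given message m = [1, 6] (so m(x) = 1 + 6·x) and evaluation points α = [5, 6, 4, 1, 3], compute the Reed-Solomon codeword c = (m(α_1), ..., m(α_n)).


c = [3, 2, 4, 0, 5]

Message polynomial: m(x) = 1 + 6·x (mod 7).
For each evaluation point α_i, compute m(α_i) mod 7:
  α_1 = 5: Horner steps 6 → 3, so m(5) = 3.
  α_2 = 6: Horner steps 6 → 2, so m(6) = 2.
  α_3 = 4: Horner steps 6 → 4, so m(4) = 4.
  α_4 = 1: Horner steps 6 → 0, so m(1) = 0.
  α_5 = 3: Horner steps 6 → 5, so m(3) = 5.
Codeword c = [3, 2, 4, 0, 5] ∈ F_7^5.


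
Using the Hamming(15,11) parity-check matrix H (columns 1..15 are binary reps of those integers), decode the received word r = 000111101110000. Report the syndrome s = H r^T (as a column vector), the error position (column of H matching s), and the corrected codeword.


s = (1, 0, 0, 0)^T, error position = 8, corrected codeword c = 000111111110000

Compute s = H r^T mod 2 one row at a time:
  s_1 = 0 + 1 + 1 + 1 + 0 + 0 + 0 + 0 = 3 ≡ 1 (mod 2).
  s_2 = 1 + 1 + 1 + 1 + 0 + 0 + 0 + 0 = 4 ≡ 0 (mod 2).
  s_3 = 0 + 0 + 1 + 1 + 1 + 1 + 0 + 0 = 4 ≡ 0 (mod 2).
  s_4 = 0 + 0 + 1 + 1 + 1 + 1 + 0 + 0 = 4 ≡ 0 (mod 2).
s = (1, 0, 0, 0)^T — this equals column 8 of H (binary 1000), so error is at position 8.
Correct: flip bit 8 of r = 000111101110000 to get c = 000111111110000.


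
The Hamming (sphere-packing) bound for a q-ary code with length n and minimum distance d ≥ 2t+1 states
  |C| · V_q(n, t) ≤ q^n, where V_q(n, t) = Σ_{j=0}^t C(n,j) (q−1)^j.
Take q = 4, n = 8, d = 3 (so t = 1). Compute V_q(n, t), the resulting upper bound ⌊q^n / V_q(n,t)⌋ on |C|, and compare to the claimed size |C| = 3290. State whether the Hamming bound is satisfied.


V_q(n, t) = 25, q^n = 65536, Hamming bound = 2621, |C| = 3290 > bound (violated).

Step 1: Compute V_q(n, t) = Σ_{j=0}^1 C(n, j) (q−1)^j.
  j = 0: C(8,0)·(3)^0 = 1·1 = 1.
  j = 1: C(8,1)·(3)^1 = 8·3 = 24.
  V_q(n, t) = 1 + 24 = 25.
Step 2: q^n = 4^8 = 65536.
Step 3: Hamming bound ⌊q^n / V_q(n,t)⌋ = ⌊65536/25⌋ = 2621.
Step 4: Compare |C| = 3290 to 2621: violated.
The claimed |C| lies above the Hamming bound, so no 4-ary code of length 8 with d ≥ 3 can have 3290 codewords.


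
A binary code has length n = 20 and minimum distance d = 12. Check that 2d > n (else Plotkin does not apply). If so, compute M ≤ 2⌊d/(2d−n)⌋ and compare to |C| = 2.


Plotkin bound M ≤ 6; given |C| = 2 ≤ bound (satisfied).

Check applicability: 2d = 24, n = 20.
2d − n = 4 > 0, so Plotkin applies.
Compute d/(2d−n) = 12/4 ≈ 3.0000.
⌊d/(2d−n)⌋ = 3.
Plotkin bound: M ≤ 2·3 = 6.
Given |C| = 2, check: satisfied.
This |C| is below the Plotkin bound.


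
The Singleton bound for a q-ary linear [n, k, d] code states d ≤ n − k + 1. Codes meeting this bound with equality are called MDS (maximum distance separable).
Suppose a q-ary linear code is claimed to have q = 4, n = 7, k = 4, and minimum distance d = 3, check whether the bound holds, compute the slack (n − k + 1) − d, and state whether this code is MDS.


Singleton RHS = n − k + 1 = 4, slack = 1, bound satisfied, not MDS.

Singleton bound: d ≤ n − k + 1.
Here n = 7, k = 4, so n − k + 1 = 4.
Given d = 3, check d ≤ 4: YES.
Slack = (n − k + 1) − d = 1.
The code is NOT MDS (slack = 1 > 0).
Description: the claimed parameters are [7, 4, 3]_4; such a code would be non-MDS.


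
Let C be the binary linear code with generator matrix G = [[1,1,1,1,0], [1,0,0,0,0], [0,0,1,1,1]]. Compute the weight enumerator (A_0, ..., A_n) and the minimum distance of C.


Weight distribution: A_0 = 1, A_1 = 1, A_2 = 1, A_3 = 3, A_4 = 2. Minimum distance d = 1.

Enumerate all 2^3 = 8 messages m ∈ F_2^3.
For each, compute codeword c = mG in F_2^5, then tally its weight.
  m = 000 → c = 00000, weight = 0.
  m = 100 → c = 11110, weight = 4.
  m = 010 → c = 10000, weight = 1.
  m = 110 → c = 01110, weight = 3.
  m = 001 → c = 00111, weight = 3.
  m = 101 → c = 11001, weight = 3.
  m = 011 → c = 10111, weight = 4.
  m = 111 → c = 01001, weight = 2.
Tally weights:
  weight 0: 1 codewords.
  weight 1: 1 codewords.
  weight 2: 1 codewords.
  weight 3: 3 codewords.
  weight 4: 2 codewords.
Minimum distance d = smallest w > 0 with A_w > 0 = 1.
Sanity: Σ A_w = 8 = 2^3 = 8 ✓.


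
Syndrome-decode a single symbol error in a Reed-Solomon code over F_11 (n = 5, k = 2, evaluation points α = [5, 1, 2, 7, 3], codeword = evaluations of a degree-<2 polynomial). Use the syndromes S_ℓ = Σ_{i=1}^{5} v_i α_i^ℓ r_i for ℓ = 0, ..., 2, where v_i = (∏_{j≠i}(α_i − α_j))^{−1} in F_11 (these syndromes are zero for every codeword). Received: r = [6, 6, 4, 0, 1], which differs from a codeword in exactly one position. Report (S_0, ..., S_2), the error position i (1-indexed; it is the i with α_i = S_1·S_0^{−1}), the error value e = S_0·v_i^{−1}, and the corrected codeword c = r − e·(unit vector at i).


S = (8, 8, 8), error at position 2, error magnitude e = 10, c = [6, 7, 4, 0, 1].

Step 1: column multipliers v_i = (∏_{j≠i}(α_i − α_j))^{−1} mod 11.
  i = 1 (α = 5): (5−1)(5−2)(5−7)(5−3) = 4·3·(−2)·2 = −48 ≡ 7, so v_1 = 7^{−1} = 8 (mod 11).
  i = 2 (α = 1): (1−5)(1−2)(1−7)(1−3) = (−4)·(−1)·(−6)·(−2) = 48 ≡ 4, so v_2 = 4^{−1} = 3 (mod 11).
  i = 3 (α = 2): (2−5)(2−1)(2−7)(2−3) = (−3)·1·(−5)·(−1) = −15 ≡ 7, so v_3 = 7^{−1} = 8 (mod 11).
  i = 4 (α = 7): (7−5)(7−1)(7−2)(7−3) = 2·6·5·4 = 240 ≡ 9, so v_4 = 9^{−1} = 5 (mod 11).
  i = 5 (α = 3): (3−5)(3−1)(3−2)(3−7) = (−2)·2·1·(−4) = 16 ≡ 5, so v_5 = 5^{−1} = 9 (mod 11).
  v = [8, 3, 8, 5, 9].
Step 2: syndromes of r = [6, 6, 4, 0, 1] (all sums mod 11).
  S_0 = Σ v_i r_i = 8·6 + 3·6 + 8·4 + 5·0 + 9·1 = 107 ≡ 8.
  S_1 = Σ v_i α_i r_i = 8·5·6 + 3·1·6 + 8·2·4 + 5·7·0 + 9·3·1 = 349 ≡ 8.
  α_i^2 mod 11 = [3, 1, 4, 5, 9].
  S_2 = Σ v_i α_i^2 r_i = 8·3·6 + 3·1·6 + 8·4·4 + 5·5·0 + 9·9·1 = 371 ≡ 8.
  S = (8, 8, 8) ≠ 0, so r is not a codeword (an error is present).
Step 3: locate the error. For a single error e at position i, S_ℓ = v_i·e·α_i^ℓ, so α_err = S_1/S_0.
  S_0^{−1} = 8^{−1} = 7 (mod 11), so α_err = 8·7 = 56 ≡ 1 = α_2. Error position i = 2.
  Consistency check: S_2/S_1 = 8·7 = 56 ≡ 1 = α_err ✓ (single-error assumption holds).
Step 4: error magnitude e = S_0/v_2 = S_0·∏_{j≠2}(α_2 − α_j) = 8·4 = 32 ≡ 10 (mod 11).
Step 5: correct position 2: c_2 = r_2 − e = 6 − 10 ≡ 7 (mod 11). Hence c = [6, 7, 4, 0, 1].
  Check: interpolating c through the α_i gives m(x) = 10 + 8·x (degree < 2) with m(α_i) = c_i for every i, so c is indeed a codeword.


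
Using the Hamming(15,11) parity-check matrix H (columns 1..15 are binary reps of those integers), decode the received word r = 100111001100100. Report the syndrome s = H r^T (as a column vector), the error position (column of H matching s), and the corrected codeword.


s = (1, 0, 0, 0)^T, error position = 8, corrected codeword c = 100111011100100

Compute s = H r^T mod 2 one row at a time:
  s_1 = 0 + 1 + 1 + 0 + 0 + 1 + 0 + 0 = 3 ≡ 1 (mod 2).
  s_2 = 1 + 1 + 1 + 0 + 0 + 1 + 0 + 0 = 4 ≡ 0 (mod 2).
  s_3 = 0 + 0 + 1 + 0 + 1 + 0 + 0 + 0 = 2 ≡ 0 (mod 2).
  s_4 = 1 + 0 + 1 + 0 + 1 + 0 + 1 + 0 = 4 ≡ 0 (mod 2).
s = (1, 0, 0, 0)^T — this equals column 8 of H (binary 1000), so error is at position 8.
Correct: flip bit 8 of r = 100111001100100 to get c = 100111011100100.


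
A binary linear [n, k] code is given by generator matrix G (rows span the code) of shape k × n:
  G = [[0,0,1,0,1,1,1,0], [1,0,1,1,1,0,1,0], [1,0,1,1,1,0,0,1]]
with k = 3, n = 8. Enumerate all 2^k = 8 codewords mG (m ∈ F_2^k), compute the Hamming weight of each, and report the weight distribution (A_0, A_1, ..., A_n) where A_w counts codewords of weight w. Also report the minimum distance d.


Weight distribution: A_0 = 1, A_2 = 1, A_3 = 1, A_4 = 2, A_5 = 3. Minimum distance d = 2.

Enumerate all 2^3 = 8 messages m ∈ F_2^3.
For each, compute codeword c = mG in F_2^8, then tally its weight.
  m = 000 → c = 00000000, weight = 0.
  m = 100 → c = 00101110, weight = 4.
  m = 010 → c = 10111010, weight = 5.
  m = 110 → c = 10010100, weight = 3.
  m = 001 → c = 10111001, weight = 5.
  m = 101 → c = 10010111, weight = 5.
  m = 011 → c = 00000011, weight = 2.
  m = 111 → c = 00101101, weight = 4.
Tally weights:
  weight 0: 1 codewords.
  weight 2: 1 codewords.
  weight 3: 1 codewords.
  weight 4: 2 codewords.
  weight 5: 3 codewords.
Minimum distance d = smallest w > 0 with A_w > 0 = 2.
Sanity: Σ A_w = 8 = 2^3 = 8 ✓.


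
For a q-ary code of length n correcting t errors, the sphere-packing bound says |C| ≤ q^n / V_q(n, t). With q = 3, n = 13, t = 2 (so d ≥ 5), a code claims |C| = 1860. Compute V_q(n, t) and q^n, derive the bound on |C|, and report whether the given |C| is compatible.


V_q(n, t) = 339, q^n = 1594323, Hamming bound = 4703, |C| = 1860 ≤ bound (satisfied).

Step 1: Compute V_q(n, t) = Σ_{j=0}^2 C(n, j) (q−1)^j.
  j = 0: C(13,0)·(2)^0 = 1·1 = 1.
  j = 1: C(13,1)·(2)^1 = 13·2 = 26.
  j = 2: C(13,2)·(2)^2 = 78·4 = 312.
  V_q(n, t) = 1 + 26 + 312 = 339.
Step 2: q^n = 3^13 = 1594323.
Step 3: Hamming bound ⌊q^n / V_q(n,t)⌋ = ⌊1594323/339⌋ = 4703.
Step 4: Compare |C| = 1860 to 4703: satisfied.
The claimed |C| lies below the Hamming bound.


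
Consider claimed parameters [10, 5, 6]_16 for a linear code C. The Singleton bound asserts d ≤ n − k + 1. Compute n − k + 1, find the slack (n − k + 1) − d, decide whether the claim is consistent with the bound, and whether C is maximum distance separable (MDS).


Singleton RHS = n − k + 1 = 6, slack = 0, bound satisfied, MDS.

Singleton bound: d ≤ n − k + 1.
Here n = 10, k = 5, so n − k + 1 = 6.
Given d = 6, check d ≤ 6: YES.
Slack = (n − k + 1) − d = 0.
The code is MDS (slack = 0).
Description: the claimed parameters are [10, 5, 6]_16; such a code would be MDS (meets Singleton bound).


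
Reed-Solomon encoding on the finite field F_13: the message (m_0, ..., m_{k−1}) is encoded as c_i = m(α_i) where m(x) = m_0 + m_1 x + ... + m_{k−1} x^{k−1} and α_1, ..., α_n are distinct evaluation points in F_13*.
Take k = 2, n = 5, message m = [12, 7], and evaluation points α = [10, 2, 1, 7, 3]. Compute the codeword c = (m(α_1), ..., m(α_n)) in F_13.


c = [4, 0, 6, 9, 7]

Message polynomial: m(x) = 12 + 7·x (mod 13).
For each evaluation point α_i, compute m(α_i) mod 13:
  α_1 = 10: Horner steps 7 → 4, so m(10) = 4.
  α_2 = 2: Horner steps 7 → 0, so m(2) = 0.
  α_3 = 1: Horner steps 7 → 6, so m(1) = 6.
  α_4 = 7: Horner steps 7 → 9, so m(7) = 9.
  α_5 = 3: Horner steps 7 → 7, so m(3) = 7.
Codeword c = [4, 0, 6, 9, 7] ∈ F_13^5.


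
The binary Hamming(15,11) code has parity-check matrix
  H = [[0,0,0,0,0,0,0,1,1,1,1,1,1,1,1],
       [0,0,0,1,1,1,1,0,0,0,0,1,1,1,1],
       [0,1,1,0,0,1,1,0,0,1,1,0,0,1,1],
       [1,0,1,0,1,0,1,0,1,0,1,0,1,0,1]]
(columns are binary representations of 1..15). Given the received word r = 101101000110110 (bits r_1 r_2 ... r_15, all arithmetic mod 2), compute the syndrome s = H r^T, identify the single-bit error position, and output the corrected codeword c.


s = (0, 0, 1, 0)^T, error position = 2, corrected codeword c = 111101000110110

Compute s = H r^T mod 2 one row at a time:
  s_1 = 0 + 0 + 1 + 1 + 0 + 1 + 1 + 0 = 4 ≡ 0 (mod 2).
  s_2 = 1 + 0 + 1 + 0 + 0 + 1 + 1 + 0 = 4 ≡ 0 (mod 2).
  s_3 = 0 + 1 + 1 + 0 + 1 + 1 + 1 + 0 = 5 ≡ 1 (mod 2).
  s_4 = 1 + 1 + 0 + 0 + 0 + 1 + 1 + 0 = 4 ≡ 0 (mod 2).
s = (0, 0, 1, 0)^T — this equals column 2 of H (binary 0010), so error is at position 2.
Correct: flip bit 2 of r = 101101000110110 to get c = 111101000110110.


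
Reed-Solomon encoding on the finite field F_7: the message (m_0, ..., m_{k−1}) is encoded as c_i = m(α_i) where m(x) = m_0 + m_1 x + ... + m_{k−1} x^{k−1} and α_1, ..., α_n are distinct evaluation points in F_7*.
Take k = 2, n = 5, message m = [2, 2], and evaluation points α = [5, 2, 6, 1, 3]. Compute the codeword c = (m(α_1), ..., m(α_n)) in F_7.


c = [5, 6, 0, 4, 1]

Message polynomial: m(x) = 2 + 2·x (mod 7).
For each evaluation point α_i, compute m(α_i) mod 7:
  α_1 = 5: Horner steps 2 → 5, so m(5) = 5.
  α_2 = 2: Horner steps 2 → 6, so m(2) = 6.
  α_3 = 6: Horner steps 2 → 0, so m(6) = 0.
  α_4 = 1: Horner steps 2 → 4, so m(1) = 4.
  α_5 = 3: Horner steps 2 → 1, so m(3) = 1.
Codeword c = [5, 6, 0, 4, 1] ∈ F_7^5.


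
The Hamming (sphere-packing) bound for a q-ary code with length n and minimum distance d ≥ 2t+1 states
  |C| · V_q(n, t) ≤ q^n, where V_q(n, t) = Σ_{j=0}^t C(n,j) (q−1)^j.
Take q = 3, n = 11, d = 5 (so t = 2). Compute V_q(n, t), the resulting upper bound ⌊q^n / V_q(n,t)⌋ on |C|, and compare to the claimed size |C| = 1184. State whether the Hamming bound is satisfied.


V_q(n, t) = 243, q^n = 177147, Hamming bound = 729, |C| = 1184 > bound (violated).

Step 1: Compute V_q(n, t) = Σ_{j=0}^2 C(n, j) (q−1)^j.
  j = 0: C(11,0)·(2)^0 = 1·1 = 1.
  j = 1: C(11,1)·(2)^1 = 11·2 = 22.
  j = 2: C(11,2)·(2)^2 = 55·4 = 220.
  V_q(n, t) = 1 + 22 + 220 = 243.
Step 2: q^n = 3^11 = 177147.
Step 3: Hamming bound ⌊q^n / V_q(n,t)⌋ = ⌊177147/243⌋ = 729.
Step 4: Compare |C| = 1184 to 729: violated.
The claimed |C| lies above the Hamming bound, so no 3-ary code of length 11 with d ≥ 5 can have 1184 codewords.


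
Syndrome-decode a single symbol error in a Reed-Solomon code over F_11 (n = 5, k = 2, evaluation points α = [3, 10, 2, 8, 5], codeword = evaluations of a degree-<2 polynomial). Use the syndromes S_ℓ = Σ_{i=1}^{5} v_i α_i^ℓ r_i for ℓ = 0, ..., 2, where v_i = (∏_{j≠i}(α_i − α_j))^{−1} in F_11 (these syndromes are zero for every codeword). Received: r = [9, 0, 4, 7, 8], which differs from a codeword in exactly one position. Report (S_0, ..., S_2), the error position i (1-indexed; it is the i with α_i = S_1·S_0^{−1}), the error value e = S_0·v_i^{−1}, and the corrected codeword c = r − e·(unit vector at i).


S = (4, 10, 3), error at position 4, error magnitude e = 6, c = [9, 0, 4, 1, 8].

Step 1: column multipliers v_i = (∏_{j≠i}(α_i − α_j))^{−1} mod 11.
  i = 1 (α = 3): (3−10)(3−2)(3−8)(3−5) = (−7)·1·(−5)·(−2) = −70 ≡ 7, so v_1 = 7^{−1} = 8 (mod 11).
  i = 2 (α = 10): (10−3)(10−2)(10−8)(10−5) = 7·8·2·5 = 560 ≡ 10, so v_2 = 10^{−1} = 10 (mod 11).
  i = 3 (α = 2): (2−3)(2−10)(2−8)(2−5) = (−1)·(−8)·(−6)·(−3) = 144 ≡ 1, so v_3 = 1^{−1} = 1 (mod 11).
  i = 4 (α = 8): (8−3)(8−10)(8−2)(8−5) = 5·(−2)·6·3 = −180 ≡ 7, so v_4 = 7^{−1} = 8 (mod 11).
  i = 5 (α = 5): (5−3)(5−10)(5−2)(5−8) = 2·(−5)·3·(−3) = 90 ≡ 2, so v_5 = 2^{−1} = 6 (mod 11).
  v = [8, 10, 1, 8, 6].
Step 2: syndromes of r = [9, 0, 4, 7, 8] (all sums mod 11).
  S_0 = Σ v_i r_i = 8·9 + 10·0 + 1·4 + 8·7 + 6·8 = 180 ≡ 4.
  S_1 = Σ v_i α_i r_i = 8·3·9 + 10·10·0 + 1·2·4 + 8·8·7 + 6·5·8 = 912 ≡ 10.
  α_i^2 mod 11 = [9, 1, 4, 9, 3].
  S_2 = Σ v_i α_i^2 r_i = 8·9·9 + 10·1·0 + 1·4·4 + 8·9·7 + 6·3·8 = 1312 ≡ 3.
  S = (4, 10, 3) ≠ 0, so r is not a codeword (an error is present).
Step 3: locate the error. For a single error e at position i, S_ℓ = v_i·e·α_i^ℓ, so α_err = S_1/S_0.
  S_0^{−1} = 4^{−1} = 3 (mod 11), so α_err = 10·3 = 30 ≡ 8 = α_4. Error position i = 4.
  Consistency check: S_2/S_1 = 3·10 = 30 ≡ 8 = α_err ✓ (single-error assumption holds).
Step 4: error magnitude e = S_0/v_4 = S_0·∏_{j≠4}(α_4 − α_j) = 4·7 = 28 ≡ 6 (mod 11).
Step 5: correct position 4: c_4 = r_4 − e = 7 − 6 ≡ 1 (mod 11). Hence c = [9, 0, 4, 1, 8].
  Check: interpolating c through the α_i gives m(x) = 5 + 5·x (degree < 2) with m(α_i) = c_i for every i, so c is indeed a codeword.


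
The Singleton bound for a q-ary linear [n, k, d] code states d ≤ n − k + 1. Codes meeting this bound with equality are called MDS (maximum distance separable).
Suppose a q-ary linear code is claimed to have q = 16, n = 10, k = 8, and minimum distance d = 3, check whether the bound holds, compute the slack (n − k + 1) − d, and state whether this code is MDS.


Singleton RHS = n − k + 1 = 3, slack = 0, bound satisfied, MDS.

Singleton bound: d ≤ n − k + 1.
Here n = 10, k = 8, so n − k + 1 = 3.
Given d = 3, check d ≤ 3: YES.
Slack = (n − k + 1) − d = 0.
The code is MDS (slack = 0).
Description: the claimed parameters are [10, 8, 3]_16; such a code would be MDS (meets Singleton bound).


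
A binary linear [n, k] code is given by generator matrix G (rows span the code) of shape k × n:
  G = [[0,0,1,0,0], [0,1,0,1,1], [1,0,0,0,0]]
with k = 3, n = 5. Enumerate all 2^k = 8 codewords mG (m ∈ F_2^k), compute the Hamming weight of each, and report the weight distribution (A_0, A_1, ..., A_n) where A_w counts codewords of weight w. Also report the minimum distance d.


Weight distribution: A_0 = 1, A_1 = 2, A_2 = 1, A_3 = 1, A_4 = 2, A_5 = 1. Minimum distance d = 1.

Enumerate all 2^3 = 8 messages m ∈ F_2^3.
For each, compute codeword c = mG in F_2^5, then tally its weight.
  m = 000 → c = 00000, weight = 0.
  m = 100 → c = 00100, weight = 1.
  m = 010 → c = 01011, weight = 3.
  m = 110 → c = 01111, weight = 4.
  m = 001 → c = 10000, weight = 1.
  m = 101 → c = 10100, weight = 2.
  m = 011 → c = 11011, weight = 4.
  m = 111 → c = 11111, weight = 5.
Tally weights:
  weight 0: 1 codewords.
  weight 1: 2 codewords.
  weight 2: 1 codewords.
  weight 3: 1 codewords.
  weight 4: 2 codewords.
  weight 5: 1 codewords.
Minimum distance d = smallest w > 0 with A_w > 0 = 1.
Sanity: Σ A_w = 8 = 2^3 = 8 ✓.
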